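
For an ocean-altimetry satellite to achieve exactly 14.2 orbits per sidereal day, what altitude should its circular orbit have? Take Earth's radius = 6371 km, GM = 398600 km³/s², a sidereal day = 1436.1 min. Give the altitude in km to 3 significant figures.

Required period T = 86166 / 14.2 = 6068.0 s.
From T = 2π√(a³/μ): a = (μ T²/4π²)^(1/3) = (398600 × 6068.0² / 4π²)^(1/3) = 7190 km.
Altitude h = a − R = 7190 − 6371 = 819 km.

819 km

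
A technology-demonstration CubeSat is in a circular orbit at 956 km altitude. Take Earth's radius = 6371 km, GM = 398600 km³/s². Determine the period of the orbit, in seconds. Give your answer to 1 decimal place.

6241.7 seconds

Semi-major axis a = 6371 + 956 = 7327 km. Period T = 2π√(a³/μ) = 2π√(7327³/398600) = 6241.7 s = 104.03 min.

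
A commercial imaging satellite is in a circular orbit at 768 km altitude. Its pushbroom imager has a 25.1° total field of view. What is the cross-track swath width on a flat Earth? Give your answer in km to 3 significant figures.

342 km

Half-angle = 25.1°/2 = 12.55°.
Swath width ≈ 2h·tan(θ/2) = 2 × 768 × tan(12.55°) = 341.9 km.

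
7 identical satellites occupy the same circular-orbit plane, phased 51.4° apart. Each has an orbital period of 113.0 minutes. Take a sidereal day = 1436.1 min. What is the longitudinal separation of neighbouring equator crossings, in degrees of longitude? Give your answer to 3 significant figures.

4.05°

T = 113.0 min = 6780.0 s.
Single-satellite node shift = (6780.0/86166) × 360° = 28.33°.
With 7 satellites evenly phased, successive equator crossings are 28.33/7 = 4.047° apart.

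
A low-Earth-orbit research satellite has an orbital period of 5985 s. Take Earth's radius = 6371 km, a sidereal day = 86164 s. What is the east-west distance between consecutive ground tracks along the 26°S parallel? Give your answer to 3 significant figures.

Node shift per orbit = (5985.0/86164) × 360° = 25.01°.
Equatorial spacing = 25.01 × 111.2 km/° = 2781 km.
At 26° latitude, spacing = 2781 × cos(26°) = 2499 km.

2500 km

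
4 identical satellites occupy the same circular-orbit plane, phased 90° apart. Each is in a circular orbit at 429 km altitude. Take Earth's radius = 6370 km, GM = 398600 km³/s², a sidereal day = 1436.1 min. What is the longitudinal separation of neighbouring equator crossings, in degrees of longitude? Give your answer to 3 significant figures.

5.83°

Semi-major axis a = 6370 + 429 = 6799 km. Period T = 2π√(a³/μ) = 2π√(6799³/398600) = 5579.3 s = 92.99 min.
Single-satellite node shift = (5579.3/86166) × 360° = 23.31°.
With 4 satellites evenly phased, successive equator crossings are 23.31/4 = 5.828° apart.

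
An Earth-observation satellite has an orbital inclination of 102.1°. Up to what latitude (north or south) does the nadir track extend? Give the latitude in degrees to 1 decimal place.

77.9°

Retrograde orbit: the ground track reaches ±(180° − i) = ±(180 − 102.1) = ±77.9°.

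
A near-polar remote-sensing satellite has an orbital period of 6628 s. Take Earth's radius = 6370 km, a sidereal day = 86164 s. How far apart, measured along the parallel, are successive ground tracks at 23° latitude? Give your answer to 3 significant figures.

2830 km

Node shift per orbit = (6628.0/86164) × 360° = 27.69°.
Equatorial spacing = 27.69 × 111.2 km/° = 3079 km.
At 23° latitude, spacing = 3079 × cos(23°) = 2834 km.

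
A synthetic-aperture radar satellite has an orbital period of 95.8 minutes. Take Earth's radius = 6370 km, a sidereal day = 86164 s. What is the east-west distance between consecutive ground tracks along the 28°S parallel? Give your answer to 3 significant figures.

2360 km

T = 95.8 min = 5748.0 s.
Node shift per orbit = (5748.0/86164) × 360° = 24.02°.
Equatorial spacing = 24.02 × 111.2 km/° = 2670 km.
At 28° latitude, spacing = 2670 × cos(28°) = 2357 km.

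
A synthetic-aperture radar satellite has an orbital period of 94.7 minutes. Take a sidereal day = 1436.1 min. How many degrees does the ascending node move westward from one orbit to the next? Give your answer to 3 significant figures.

23.7°

T = 94.7 min = 5682.0 s.
During one orbit Earth rotates (5682.0 / 86166) × 360° = 23.74°.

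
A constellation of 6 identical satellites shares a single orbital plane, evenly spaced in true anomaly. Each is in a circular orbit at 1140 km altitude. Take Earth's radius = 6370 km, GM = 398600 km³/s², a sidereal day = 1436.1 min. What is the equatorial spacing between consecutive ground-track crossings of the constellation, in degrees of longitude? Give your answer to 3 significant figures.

Semi-major axis a = 6370 + 1140 = 7510 km. Period T = 2π√(a³/μ) = 2π√(7510³/398600) = 6477.0 s = 107.95 min.
Single-satellite node shift = (6477.0/86166) × 360° = 27.06°.
With 6 satellites evenly phased, successive equator crossings are 27.06/6 = 4.510° apart.

4.51°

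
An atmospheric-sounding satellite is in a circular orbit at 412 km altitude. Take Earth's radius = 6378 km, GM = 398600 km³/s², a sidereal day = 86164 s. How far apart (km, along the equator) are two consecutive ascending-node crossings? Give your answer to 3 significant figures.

Semi-major axis a = 6378 + 412 = 6790 km. Period T = 2π√(a³/μ) = 2π√(6790³/398600) = 5568.2 s = 92.80 min.
During one orbit Earth rotates (5568.2 / 86164) × 360° = 23.26°.
At the equator that is 23.26° × (2π·6378/360) km/° = 23.26 × 111.3 = 2590 km.

2590 km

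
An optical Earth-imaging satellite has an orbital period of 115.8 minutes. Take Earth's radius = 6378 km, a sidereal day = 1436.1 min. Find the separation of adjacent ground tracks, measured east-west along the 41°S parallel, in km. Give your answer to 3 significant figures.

2440 km

T = 115.8 min = 6948.0 s.
Node shift per orbit = (6948.0/86166) × 360° = 29.03°.
Equatorial spacing = 29.03 × 111.3 km/° = 3231 km.
At 41° latitude, spacing = 3231 × cos(41°) = 2439 km.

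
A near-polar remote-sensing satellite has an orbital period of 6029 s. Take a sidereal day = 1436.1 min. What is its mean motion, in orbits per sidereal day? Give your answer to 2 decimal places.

14.29

Orbits per sidereal day = 86166 / 6029.0 = 14.292.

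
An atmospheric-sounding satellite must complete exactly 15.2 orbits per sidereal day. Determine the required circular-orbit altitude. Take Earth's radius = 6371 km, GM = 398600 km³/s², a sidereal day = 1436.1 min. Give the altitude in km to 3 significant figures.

501 km

Required period T = 86166 / 15.2 = 5668.8 s.
From T = 2π√(a³/μ): a = (μ T²/4π²)^(1/3) = (398600 × 5668.8² / 4π²)^(1/3) = 6872 km.
Altitude h = a − R = 6872 − 6371 = 501 km.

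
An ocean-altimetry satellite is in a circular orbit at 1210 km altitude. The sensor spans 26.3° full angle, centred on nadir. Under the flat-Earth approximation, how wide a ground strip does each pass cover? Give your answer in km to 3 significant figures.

565 km

Half-angle = 26.3°/2 = 13.15°.
Swath width ≈ 2h·tan(θ/2) = 2 × 1210 × tan(13.15°) = 565.4 km.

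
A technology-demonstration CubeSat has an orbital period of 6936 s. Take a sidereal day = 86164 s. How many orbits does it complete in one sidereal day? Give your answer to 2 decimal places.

Orbits per sidereal day = 86164 / 6936.0 = 12.423.

12.42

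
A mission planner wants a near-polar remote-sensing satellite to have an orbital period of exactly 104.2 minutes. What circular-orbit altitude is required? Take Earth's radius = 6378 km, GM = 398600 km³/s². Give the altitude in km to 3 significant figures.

957 km

T = 104.2 min = 6252.0 s.
From T = 2π√(a³/μ): a = (μ T²/4π²)^(1/3) = (398600 × 6252.0² / 4π²)^(1/3) = 7335 km.
Altitude h = a − R = 7335 − 6378 = 957 km.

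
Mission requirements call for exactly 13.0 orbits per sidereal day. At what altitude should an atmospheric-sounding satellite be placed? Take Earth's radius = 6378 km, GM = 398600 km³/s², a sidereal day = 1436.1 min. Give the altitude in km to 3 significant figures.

Required period T = 86166 / 13.0 = 6628.2 s.
From T = 2π√(a³/μ): a = (μ T²/4π²)^(1/3) = (398600 × 6628.2² / 4π²)^(1/3) = 7626 km.
Altitude h = a − R = 7626 − 6378 = 1248 km.

1250 km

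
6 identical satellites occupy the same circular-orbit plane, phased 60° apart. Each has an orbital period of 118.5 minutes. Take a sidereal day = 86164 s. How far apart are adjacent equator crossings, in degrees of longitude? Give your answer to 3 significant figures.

4.95°

T = 118.5 min = 7110.0 s.
Single-satellite node shift = (7110.0/86164) × 360° = 29.71°.
With 6 satellites evenly phased, successive equator crossings are 29.71/6 = 4.951° apart.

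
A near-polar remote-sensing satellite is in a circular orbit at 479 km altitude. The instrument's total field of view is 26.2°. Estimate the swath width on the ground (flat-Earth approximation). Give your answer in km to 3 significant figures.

Half-angle = 26.2°/2 = 13.1°.
Swath width ≈ 2h·tan(θ/2) = 2 × 479 × tan(13.1°) = 222.9 km.

223 km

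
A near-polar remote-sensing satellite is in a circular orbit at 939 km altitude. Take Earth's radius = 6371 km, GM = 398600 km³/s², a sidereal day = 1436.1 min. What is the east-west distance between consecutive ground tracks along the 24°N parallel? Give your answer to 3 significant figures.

Semi-major axis a = 6371 + 939 = 7310 km. Period T = 2π√(a³/μ) = 2π√(7310³/398600) = 6220.0 s = 103.67 min.
Node shift per orbit = (6220.0/86166) × 360° = 25.99°.
Equatorial spacing = 25.99 × 111.2 km/° = 2890 km.
At 24° latitude, spacing = 2890 × cos(24°) = 2640 km.

2640 km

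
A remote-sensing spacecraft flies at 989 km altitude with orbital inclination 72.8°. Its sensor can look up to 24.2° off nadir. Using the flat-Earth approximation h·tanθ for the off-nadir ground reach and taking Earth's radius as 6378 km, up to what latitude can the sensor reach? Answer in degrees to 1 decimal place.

76.8°

For a prograde orbit the ground track reaches latitude ±i = ±72.8°.
Sensor half-swath on the ground ≈ 989·tan(24.2°) = 444 km = 3.99° of latitude.
Maximum observable latitude ≈ 72.8 + 3.99 = 76.8°.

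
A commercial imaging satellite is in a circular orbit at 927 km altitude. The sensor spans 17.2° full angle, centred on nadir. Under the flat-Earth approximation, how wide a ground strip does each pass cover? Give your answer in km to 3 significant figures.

280 km

Half-angle = 17.2°/2 = 8.6°.
Swath width ≈ 2h·tan(θ/2) = 2 × 927 × tan(8.6°) = 280.4 km.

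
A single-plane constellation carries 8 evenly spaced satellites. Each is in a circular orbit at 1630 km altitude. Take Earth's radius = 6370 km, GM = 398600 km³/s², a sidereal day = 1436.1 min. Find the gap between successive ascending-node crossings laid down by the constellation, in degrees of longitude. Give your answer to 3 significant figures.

Semi-major axis a = 6370 + 1630 = 8000 km. Period T = 2π√(a³/μ) = 2π√(8000³/398600) = 7121.1 s = 118.68 min.
Single-satellite node shift = (7121.1/86166) × 360° = 29.75°.
With 8 satellites evenly phased, successive equator crossings are 29.75/8 = 3.719° apart.

3.72°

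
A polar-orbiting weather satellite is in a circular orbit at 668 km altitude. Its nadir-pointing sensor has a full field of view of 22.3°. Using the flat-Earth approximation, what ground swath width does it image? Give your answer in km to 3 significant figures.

263 km

Half-angle = 22.3°/2 = 11.15°.
Swath width ≈ 2h·tan(θ/2) = 2 × 668 × tan(11.15°) = 263.3 km.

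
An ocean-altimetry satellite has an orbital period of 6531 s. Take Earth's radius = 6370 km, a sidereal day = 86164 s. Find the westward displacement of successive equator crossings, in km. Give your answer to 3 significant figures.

During one orbit Earth rotates (6531.0 / 86164) × 360° = 27.29°.
At the equator that is 27.29° × (2π·6370/360) km/° = 27.29 × 111.2 = 3034 km.

3030 km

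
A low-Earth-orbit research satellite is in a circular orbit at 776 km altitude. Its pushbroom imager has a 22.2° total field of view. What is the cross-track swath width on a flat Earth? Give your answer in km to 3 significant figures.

Half-angle = 22.2°/2 = 11.1°.
Swath width ≈ 2h·tan(θ/2) = 2 × 776 × tan(11.1°) = 304.5 km.

304 km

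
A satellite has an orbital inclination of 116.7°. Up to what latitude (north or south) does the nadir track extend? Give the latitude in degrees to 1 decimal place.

63.3°

Retrograde orbit: the ground track reaches ±(180° − i) = ±(180 − 116.7) = ±63.3°.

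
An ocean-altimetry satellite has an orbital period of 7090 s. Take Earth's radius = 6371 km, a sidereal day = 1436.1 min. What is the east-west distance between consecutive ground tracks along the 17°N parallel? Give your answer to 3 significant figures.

3150 km

Node shift per orbit = (7090.0/86166) × 360° = 29.62°.
Equatorial spacing = 29.62 × 111.2 km/° = 3294 km.
At 17° latitude, spacing = 3294 × cos(17°) = 3150 km.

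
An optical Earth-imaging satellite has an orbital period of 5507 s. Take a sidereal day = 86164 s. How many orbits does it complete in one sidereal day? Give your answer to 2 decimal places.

15.65

Orbits per sidereal day = 86164 / 5507.0 = 15.646.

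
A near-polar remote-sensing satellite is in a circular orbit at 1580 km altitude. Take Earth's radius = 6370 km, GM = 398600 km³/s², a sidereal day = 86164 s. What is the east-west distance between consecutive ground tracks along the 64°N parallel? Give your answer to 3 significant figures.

Semi-major axis a = 6370 + 1580 = 7950 km. Period T = 2π√(a³/μ) = 2π√(7950³/398600) = 7054.4 s = 117.57 min.
Node shift per orbit = (7054.4/86164) × 360° = 29.47°.
Equatorial spacing = 29.47 × 111.2 km/° = 3277 km.
At 64° latitude, spacing = 3277 × cos(64°) = 1436 km.

1440 km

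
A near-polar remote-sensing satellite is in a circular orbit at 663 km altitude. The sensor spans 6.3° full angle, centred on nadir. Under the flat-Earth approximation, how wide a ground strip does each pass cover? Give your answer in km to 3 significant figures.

Half-angle = 6.3°/2 = 3.15°.
Swath width ≈ 2h·tan(θ/2) = 2 × 663 × tan(3.15°) = 73.0 km.

73.0 km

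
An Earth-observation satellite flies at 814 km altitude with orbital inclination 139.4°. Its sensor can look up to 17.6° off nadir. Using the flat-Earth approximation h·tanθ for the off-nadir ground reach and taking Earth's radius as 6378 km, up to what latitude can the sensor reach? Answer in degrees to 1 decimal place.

Retrograde orbit: the ground track reaches ±(180° − i) = ±(180 − 139.4) = ±40.6°.
Sensor half-swath on the ground ≈ 814·tan(17.6°) = 258 km = 2.32° of latitude.
Maximum observable latitude ≈ 40.6 + 2.32 = 42.9°.

42.9°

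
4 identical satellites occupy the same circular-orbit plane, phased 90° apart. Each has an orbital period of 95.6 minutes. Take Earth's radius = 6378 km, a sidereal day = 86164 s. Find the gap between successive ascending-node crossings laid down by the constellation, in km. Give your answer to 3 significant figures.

667 km

T = 95.6 min = 5736.0 s.
Single-satellite node shift = (5736.0/86164) × 360° = 23.97°.
With 4 satellites evenly phased, successive equator crossings are 23.97/4 = 5.991° apart.
That is 5.991 × 111.3 = 667 km at the equator.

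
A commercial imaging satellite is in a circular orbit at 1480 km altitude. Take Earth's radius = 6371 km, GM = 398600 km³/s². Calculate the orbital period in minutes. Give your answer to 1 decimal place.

115.4 min

Semi-major axis a = 6371 + 1480 = 7851 km. Period T = 2π√(a³/μ) = 2π√(7851³/398600) = 6923.1 s = 115.38 min.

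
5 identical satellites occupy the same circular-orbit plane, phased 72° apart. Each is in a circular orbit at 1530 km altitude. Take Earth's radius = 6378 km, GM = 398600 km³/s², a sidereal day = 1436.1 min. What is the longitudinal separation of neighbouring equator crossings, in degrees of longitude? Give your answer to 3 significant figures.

Semi-major axis a = 6378 + 1530 = 7908 km. Period T = 2π√(a³/μ) = 2π√(7908³/398600) = 6998.6 s = 116.64 min.
Single-satellite node shift = (6998.6/86166) × 360° = 29.24°.
With 5 satellites evenly phased, successive equator crossings are 29.24/5 = 5.848° apart.

5.85°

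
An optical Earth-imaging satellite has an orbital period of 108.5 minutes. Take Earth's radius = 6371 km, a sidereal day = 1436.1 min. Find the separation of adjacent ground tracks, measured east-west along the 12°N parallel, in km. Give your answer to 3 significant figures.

2960 km

T = 108.5 min = 6510.0 s.
Node shift per orbit = (6510.0/86166) × 360° = 27.20°.
Equatorial spacing = 27.20 × 111.2 km/° = 3024 km.
At 12° latitude, spacing = 3024 × cos(12°) = 2958 km.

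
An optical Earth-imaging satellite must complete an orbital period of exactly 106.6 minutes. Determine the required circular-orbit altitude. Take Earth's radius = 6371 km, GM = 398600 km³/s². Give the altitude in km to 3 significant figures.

1080 km

T = 106.6 min = 6396.0 s.
From T = 2π√(a³/μ): a = (μ T²/4π²)^(1/3) = (398600 × 6396.0² / 4π²)^(1/3) = 7447 km.
Altitude h = a − R = 7447 − 6371 = 1076 km.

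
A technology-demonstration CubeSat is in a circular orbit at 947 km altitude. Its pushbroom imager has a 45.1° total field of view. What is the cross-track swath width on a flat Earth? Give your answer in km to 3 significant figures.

786 km

Half-angle = 45.1°/2 = 22.55°.
Swath width ≈ 2h·tan(θ/2) = 2 × 947 × tan(22.55°) = 786.5 km.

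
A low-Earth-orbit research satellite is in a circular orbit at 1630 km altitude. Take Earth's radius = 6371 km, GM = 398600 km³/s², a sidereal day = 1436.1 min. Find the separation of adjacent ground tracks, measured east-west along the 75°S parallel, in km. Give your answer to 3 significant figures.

Semi-major axis a = 6371 + 1630 = 8001 km. Period T = 2π√(a³/μ) = 2π√(8001³/398600) = 7122.4 s = 118.71 min.
Node shift per orbit = (7122.4/86166) × 360° = 29.76°.
Equatorial spacing = 29.76 × 111.2 km/° = 3309 km.
At 75° latitude, spacing = 3309 × cos(75°) = 856 km.

856 km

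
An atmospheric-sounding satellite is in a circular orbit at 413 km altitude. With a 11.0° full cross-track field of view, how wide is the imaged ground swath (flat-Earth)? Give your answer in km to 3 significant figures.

Half-angle = 11.0°/2 = 5.5°.
Swath width ≈ 2h·tan(θ/2) = 2 × 413 × tan(5.5°) = 79.5 km.

79.5 km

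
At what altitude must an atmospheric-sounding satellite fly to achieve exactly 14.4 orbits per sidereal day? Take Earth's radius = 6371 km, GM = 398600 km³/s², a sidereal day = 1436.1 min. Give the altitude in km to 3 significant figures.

Required period T = 86166 / 14.4 = 5983.8 s.
From T = 2π√(a³/μ): a = (μ T²/4π²)^(1/3) = (398600 × 5983.8² / 4π²)^(1/3) = 7124 km.
Altitude h = a − R = 7124 − 6371 = 753 km.

753 km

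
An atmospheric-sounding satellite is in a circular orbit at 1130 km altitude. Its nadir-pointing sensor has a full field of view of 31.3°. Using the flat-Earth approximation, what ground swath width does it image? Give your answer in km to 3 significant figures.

633 km

Half-angle = 31.3°/2 = 15.65°.
Swath width ≈ 2h·tan(θ/2) = 2 × 1130 × tan(15.65°) = 633.1 km.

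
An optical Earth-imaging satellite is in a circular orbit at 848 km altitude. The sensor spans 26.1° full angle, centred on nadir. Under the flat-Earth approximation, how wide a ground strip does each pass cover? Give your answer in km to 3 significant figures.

Half-angle = 26.1°/2 = 13.05°.
Swath width ≈ 2h·tan(θ/2) = 2 × 848 × tan(13.05°) = 393.1 km.

393 km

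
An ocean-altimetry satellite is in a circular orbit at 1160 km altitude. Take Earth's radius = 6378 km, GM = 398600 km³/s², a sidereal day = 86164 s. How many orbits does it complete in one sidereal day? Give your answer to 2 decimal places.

Semi-major axis a = 6378 + 1160 = 7538 km. Period T = 2π√(a³/μ) = 2π√(7538³/398600) = 6513.2 s = 108.55 min.
Orbits per sidereal day = 86164 / 6513.2 = 13.229.

13.23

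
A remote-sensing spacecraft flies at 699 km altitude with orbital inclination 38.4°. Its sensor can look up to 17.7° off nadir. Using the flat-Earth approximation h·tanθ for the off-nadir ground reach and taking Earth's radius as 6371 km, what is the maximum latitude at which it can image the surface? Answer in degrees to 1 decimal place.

For a prograde orbit the ground track reaches latitude ±i = ±38.4°.
Sensor half-swath on the ground ≈ 699·tan(17.7°) = 223 km = 2.01° of latitude.
Maximum observable latitude ≈ 38.4 + 2.01 = 40.4°.

40.4°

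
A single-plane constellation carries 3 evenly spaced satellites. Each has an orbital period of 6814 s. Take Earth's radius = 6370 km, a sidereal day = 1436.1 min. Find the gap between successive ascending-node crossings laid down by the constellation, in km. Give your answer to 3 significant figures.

1060 km

Single-satellite node shift = (6814.0/86166) × 360° = 28.47°.
With 3 satellites evenly phased, successive equator crossings are 28.47/3 = 9.490° apart.
That is 9.490 × 111.2 = 1055 km at the equator.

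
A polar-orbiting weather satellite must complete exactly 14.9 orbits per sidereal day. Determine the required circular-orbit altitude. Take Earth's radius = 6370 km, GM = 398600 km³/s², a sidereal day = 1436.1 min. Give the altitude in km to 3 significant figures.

593 km

Required period T = 86166 / 14.9 = 5783.0 s.
From T = 2π√(a³/μ): a = (μ T²/4π²)^(1/3) = (398600 × 5783.0² / 4π²)^(1/3) = 6963 km.
Altitude h = a − R = 6963 − 6370 = 593 km.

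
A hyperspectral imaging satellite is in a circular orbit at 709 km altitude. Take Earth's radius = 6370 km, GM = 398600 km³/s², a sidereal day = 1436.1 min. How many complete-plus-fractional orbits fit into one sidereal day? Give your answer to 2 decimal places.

14.54

Semi-major axis a = 6370 + 709 = 7079 km. Period T = 2π√(a³/μ) = 2π√(7079³/398600) = 5927.5 s = 98.79 min.
Orbits per sidereal day = 86166 / 5927.5 = 14.537.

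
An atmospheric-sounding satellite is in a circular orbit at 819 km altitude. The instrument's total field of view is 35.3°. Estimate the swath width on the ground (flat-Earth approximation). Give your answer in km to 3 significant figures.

Half-angle = 35.3°/2 = 17.65°.
Swath width ≈ 2h·tan(θ/2) = 2 × 819 × tan(17.65°) = 521.2 km.

521 km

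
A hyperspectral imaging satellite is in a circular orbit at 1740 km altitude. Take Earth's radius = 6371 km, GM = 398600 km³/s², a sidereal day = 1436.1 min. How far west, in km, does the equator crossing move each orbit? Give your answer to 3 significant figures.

Semi-major axis a = 6371 + 1740 = 8111 km. Period T = 2π√(a³/μ) = 2π√(8111³/398600) = 7269.8 s = 121.16 min.
During one orbit Earth rotates (7269.8 / 86166) × 360° = 30.37°.
At the equator that is 30.37° × (2π·6371/360) km/° = 30.37 × 111.2 = 3377 km.

3380 km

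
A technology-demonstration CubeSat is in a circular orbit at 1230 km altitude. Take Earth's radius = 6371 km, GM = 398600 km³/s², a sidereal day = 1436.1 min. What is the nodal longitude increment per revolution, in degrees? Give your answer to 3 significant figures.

27.6°

Semi-major axis a = 6371 + 1230 = 7601 km. Period T = 2π√(a³/μ) = 2π√(7601³/398600) = 6595.0 s = 109.92 min.
During one orbit Earth rotates (6595.0 / 86166) × 360° = 27.55°.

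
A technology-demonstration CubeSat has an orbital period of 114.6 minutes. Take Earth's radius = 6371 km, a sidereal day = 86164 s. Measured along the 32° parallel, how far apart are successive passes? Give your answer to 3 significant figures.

2710 km

T = 114.6 min = 6876.0 s.
Node shift per orbit = (6876.0/86164) × 360° = 28.73°.
Equatorial spacing = 28.73 × 111.2 km/° = 3194 km.
At 32° latitude, spacing = 3194 × cos(32°) = 2709 km.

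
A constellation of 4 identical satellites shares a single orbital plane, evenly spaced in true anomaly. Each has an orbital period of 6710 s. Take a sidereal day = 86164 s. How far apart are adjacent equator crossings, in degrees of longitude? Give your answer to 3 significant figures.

7.01°

Single-satellite node shift = (6710.0/86164) × 360° = 28.03°.
With 4 satellites evenly phased, successive equator crossings are 28.03/4 = 7.009° apart.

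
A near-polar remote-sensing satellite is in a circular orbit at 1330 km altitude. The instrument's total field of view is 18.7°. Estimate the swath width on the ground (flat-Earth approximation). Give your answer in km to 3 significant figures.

Half-angle = 18.7°/2 = 9.35°.
Swath width ≈ 2h·tan(θ/2) = 2 × 1330 × tan(9.35°) = 438.0 km.

438 km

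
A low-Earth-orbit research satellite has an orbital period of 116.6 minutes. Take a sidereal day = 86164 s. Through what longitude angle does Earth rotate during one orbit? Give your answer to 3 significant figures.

29.2°

T = 116.6 min = 6996.0 s.
During one orbit Earth rotates (6996.0 / 86164) × 360° = 29.23°.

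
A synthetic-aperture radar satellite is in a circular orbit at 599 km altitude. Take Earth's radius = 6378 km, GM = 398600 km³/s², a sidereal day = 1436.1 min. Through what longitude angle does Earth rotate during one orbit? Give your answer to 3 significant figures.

24.2°

Semi-major axis a = 6378 + 599 = 6977 km. Period T = 2π√(a³/μ) = 2π√(6977³/398600) = 5799.8 s = 96.66 min.
During one orbit Earth rotates (5799.8 / 86166) × 360° = 24.23°.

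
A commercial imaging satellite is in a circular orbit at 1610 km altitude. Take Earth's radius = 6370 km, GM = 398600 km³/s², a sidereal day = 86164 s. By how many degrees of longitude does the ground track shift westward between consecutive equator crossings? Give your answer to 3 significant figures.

Semi-major axis a = 6370 + 1610 = 7980 km. Period T = 2π√(a³/μ) = 2π√(7980³/398600) = 7094.4 s = 118.24 min.
During one orbit Earth rotates (7094.4 / 86164) × 360° = 29.64°.

29.6°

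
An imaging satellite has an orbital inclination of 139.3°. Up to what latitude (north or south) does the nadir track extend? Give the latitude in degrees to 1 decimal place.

40.7°

Retrograde orbit: the ground track reaches ±(180° − i) = ±(180 − 139.3) = ±40.7°.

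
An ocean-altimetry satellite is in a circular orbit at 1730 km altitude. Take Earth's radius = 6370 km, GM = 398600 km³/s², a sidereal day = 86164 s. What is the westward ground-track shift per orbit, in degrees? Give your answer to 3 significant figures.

Semi-major axis a = 6370 + 1730 = 8100 km. Period T = 2π√(a³/μ) = 2π√(8100³/398600) = 7255.0 s = 120.92 min.
During one orbit Earth rotates (7255.0 / 86164) × 360° = 30.31°.

30.3°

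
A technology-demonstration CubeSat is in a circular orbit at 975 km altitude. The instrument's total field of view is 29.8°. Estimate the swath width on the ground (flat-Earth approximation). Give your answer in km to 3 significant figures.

Half-angle = 29.8°/2 = 14.9°.
Swath width ≈ 2h·tan(θ/2) = 2 × 975 × tan(14.9°) = 518.9 km.

519 km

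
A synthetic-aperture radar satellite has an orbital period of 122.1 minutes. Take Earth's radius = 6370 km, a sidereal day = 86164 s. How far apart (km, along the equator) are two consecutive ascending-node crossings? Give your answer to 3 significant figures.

T = 122.1 min = 7326.0 s.
During one orbit Earth rotates (7326.0 / 86164) × 360° = 30.61°.
At the equator that is 30.61° × (2π·6370/360) km/° = 30.61 × 111.2 = 3403 km.

3400 km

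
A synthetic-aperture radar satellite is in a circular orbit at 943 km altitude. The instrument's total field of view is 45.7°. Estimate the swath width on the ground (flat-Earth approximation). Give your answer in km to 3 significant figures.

Half-angle = 45.7°/2 = 22.85°.
Swath width ≈ 2h·tan(θ/2) = 2 × 943 × tan(22.85°) = 794.7 km.

795 km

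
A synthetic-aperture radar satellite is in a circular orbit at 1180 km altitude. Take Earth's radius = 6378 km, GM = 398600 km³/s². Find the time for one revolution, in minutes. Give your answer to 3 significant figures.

Semi-major axis a = 6378 + 1180 = 7558 km. Period T = 2π√(a³/μ) = 2π√(7558³/398600) = 6539.2 s = 108.99 min.

109 min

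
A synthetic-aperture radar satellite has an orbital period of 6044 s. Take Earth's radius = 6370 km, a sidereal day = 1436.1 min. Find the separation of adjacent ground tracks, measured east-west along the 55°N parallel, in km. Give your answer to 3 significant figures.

1610 km

Node shift per orbit = (6044.0/86166) × 360° = 25.25°.
Equatorial spacing = 25.25 × 111.2 km/° = 2807 km.
At 55° latitude, spacing = 2807 × cos(55°) = 1610 km.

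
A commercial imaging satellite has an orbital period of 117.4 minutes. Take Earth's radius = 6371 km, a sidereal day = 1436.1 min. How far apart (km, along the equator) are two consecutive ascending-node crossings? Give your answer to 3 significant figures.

3270 km

T = 117.4 min = 7044.0 s.
During one orbit Earth rotates (7044.0 / 86166) × 360° = 29.43°.
At the equator that is 29.43° × (2π·6371/360) km/° = 29.43 × 111.2 = 3272 km.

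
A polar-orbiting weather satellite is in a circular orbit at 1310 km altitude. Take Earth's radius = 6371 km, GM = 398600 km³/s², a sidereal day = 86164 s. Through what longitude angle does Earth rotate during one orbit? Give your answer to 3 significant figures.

Semi-major axis a = 6371 + 1310 = 7681 km. Period T = 2π√(a³/μ) = 2π√(7681³/398600) = 6699.4 s = 111.66 min.
During one orbit Earth rotates (6699.4 / 86164) × 360° = 27.99°.

28.0°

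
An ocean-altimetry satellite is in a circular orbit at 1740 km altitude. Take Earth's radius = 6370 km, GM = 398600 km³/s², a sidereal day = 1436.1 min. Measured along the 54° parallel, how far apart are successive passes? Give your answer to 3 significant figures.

Semi-major axis a = 6370 + 1740 = 8110 km. Period T = 2π√(a³/μ) = 2π√(8110³/398600) = 7268.5 s = 121.14 min.
Node shift per orbit = (7268.5/86166) × 360° = 30.37°.
Equatorial spacing = 30.37 × 111.2 km/° = 3376 km.
At 54° latitude, spacing = 3376 × cos(54°) = 1984 km.

1980 km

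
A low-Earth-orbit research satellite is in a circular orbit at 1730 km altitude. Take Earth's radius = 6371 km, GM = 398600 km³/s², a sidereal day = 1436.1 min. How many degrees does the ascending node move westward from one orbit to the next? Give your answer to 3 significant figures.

30.3°

Semi-major axis a = 6371 + 1730 = 8101 km. Period T = 2π√(a³/μ) = 2π√(8101³/398600) = 7256.4 s = 120.94 min.
During one orbit Earth rotates (7256.4 / 86166) × 360° = 30.32°.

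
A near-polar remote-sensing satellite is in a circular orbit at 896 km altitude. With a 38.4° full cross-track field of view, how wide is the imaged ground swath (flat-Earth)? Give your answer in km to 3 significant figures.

Half-angle = 38.4°/2 = 19.2°.
Swath width ≈ 2h·tan(θ/2) = 2 × 896 × tan(19.2°) = 624.0 km.

624 km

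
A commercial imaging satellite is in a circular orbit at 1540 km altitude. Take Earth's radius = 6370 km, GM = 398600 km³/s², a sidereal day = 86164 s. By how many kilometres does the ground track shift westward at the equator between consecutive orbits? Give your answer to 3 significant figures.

Semi-major axis a = 6370 + 1540 = 7910 km. Period T = 2π√(a³/μ) = 2π√(7910³/398600) = 7001.3 s = 116.69 min.
During one orbit Earth rotates (7001.3 / 86164) × 360° = 29.25°.
At the equator that is 29.25° × (2π·6370/360) km/° = 29.25 × 111.2 = 3252 km.

3250 km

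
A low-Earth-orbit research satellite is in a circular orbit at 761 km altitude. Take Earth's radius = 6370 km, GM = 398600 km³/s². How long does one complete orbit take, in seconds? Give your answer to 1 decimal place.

5992.9 seconds

Semi-major axis a = 6370 + 761 = 7131 km. Period T = 2π√(a³/μ) = 2π√(7131³/398600) = 5992.9 s = 99.88 min.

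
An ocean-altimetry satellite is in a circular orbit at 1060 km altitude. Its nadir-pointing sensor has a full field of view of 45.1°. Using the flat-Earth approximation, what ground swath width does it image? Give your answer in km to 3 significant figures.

Half-angle = 45.1°/2 = 22.55°.
Swath width ≈ 2h·tan(θ/2) = 2 × 1060 × tan(22.55°) = 880.3 km.

880 km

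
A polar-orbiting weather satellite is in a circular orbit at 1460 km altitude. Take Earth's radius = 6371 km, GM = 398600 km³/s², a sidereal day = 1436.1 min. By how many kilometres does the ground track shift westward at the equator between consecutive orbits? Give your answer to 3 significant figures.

3200 km

Semi-major axis a = 6371 + 1460 = 7831 km. Period T = 2π√(a³/μ) = 2π√(7831³/398600) = 6896.6 s = 114.94 min.
During one orbit Earth rotates (6896.6 / 86166) × 360° = 28.81°.
At the equator that is 28.81° × (2π·6371/360) km/° = 28.81 × 111.2 = 3204 km.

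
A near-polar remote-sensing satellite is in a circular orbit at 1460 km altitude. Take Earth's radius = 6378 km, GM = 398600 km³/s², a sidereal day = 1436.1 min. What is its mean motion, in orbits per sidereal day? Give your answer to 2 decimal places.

12.48

Semi-major axis a = 6378 + 1460 = 7838 km. Period T = 2π√(a³/μ) = 2π√(7838³/398600) = 6905.9 s = 115.10 min.
Orbits per sidereal day = 86166 / 6905.9 = 12.477.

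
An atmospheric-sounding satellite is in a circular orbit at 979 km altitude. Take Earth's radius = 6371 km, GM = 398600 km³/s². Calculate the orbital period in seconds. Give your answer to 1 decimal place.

Semi-major axis a = 6371 + 979 = 7350 km. Period T = 2π√(a³/μ) = 2π√(7350³/398600) = 6271.1 s = 104.52 min.

6271.1 seconds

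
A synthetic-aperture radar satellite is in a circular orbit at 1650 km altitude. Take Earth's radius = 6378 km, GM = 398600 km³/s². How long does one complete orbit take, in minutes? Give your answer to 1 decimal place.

119.3 min

Semi-major axis a = 6378 + 1650 = 8028 km. Period T = 2π√(a³/μ) = 2π√(8028³/398600) = 7158.5 s = 119.31 min.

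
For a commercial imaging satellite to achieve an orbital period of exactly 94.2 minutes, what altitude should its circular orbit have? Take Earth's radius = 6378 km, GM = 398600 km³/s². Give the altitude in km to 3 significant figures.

480 km

T = 94.2 min = 5652.0 s.
From T = 2π√(a³/μ): a = (μ T²/4π²)^(1/3) = (398600 × 5652.0² / 4π²)^(1/3) = 6858 km.
Altitude h = a − R = 6858 − 6378 = 480 km.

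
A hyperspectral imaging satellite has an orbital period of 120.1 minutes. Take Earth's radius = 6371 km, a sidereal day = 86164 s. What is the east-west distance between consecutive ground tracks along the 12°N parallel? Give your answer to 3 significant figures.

3270 km

T = 120.1 min = 7206.0 s.
Node shift per orbit = (7206.0/86164) × 360° = 30.11°.
Equatorial spacing = 30.11 × 111.2 km/° = 3348 km.
At 12° latitude, spacing = 3348 × cos(12°) = 3275 km.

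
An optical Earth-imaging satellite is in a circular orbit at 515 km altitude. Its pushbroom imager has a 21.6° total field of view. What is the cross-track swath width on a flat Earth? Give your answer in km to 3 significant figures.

196 km

Half-angle = 21.6°/2 = 10.8°.
Swath width ≈ 2h·tan(θ/2) = 2 × 515 × tan(10.8°) = 196.5 km.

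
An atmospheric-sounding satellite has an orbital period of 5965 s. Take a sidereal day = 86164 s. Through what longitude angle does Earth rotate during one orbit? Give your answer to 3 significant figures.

24.9°

During one orbit Earth rotates (5965.0 / 86164) × 360° = 24.92°.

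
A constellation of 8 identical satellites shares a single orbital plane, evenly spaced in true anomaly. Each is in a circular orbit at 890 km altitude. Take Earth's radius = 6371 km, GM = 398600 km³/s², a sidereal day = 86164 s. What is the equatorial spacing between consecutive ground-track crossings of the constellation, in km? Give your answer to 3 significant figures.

Semi-major axis a = 6371 + 890 = 7261 km. Period T = 2π√(a³/μ) = 2π√(7261³/398600) = 6157.5 s = 102.63 min.
Single-satellite node shift = (6157.5/86164) × 360° = 25.73°.
With 8 satellites evenly phased, successive equator crossings are 25.73/8 = 3.216° apart.
That is 3.216 × 111.2 = 358 km at the equator.

358 km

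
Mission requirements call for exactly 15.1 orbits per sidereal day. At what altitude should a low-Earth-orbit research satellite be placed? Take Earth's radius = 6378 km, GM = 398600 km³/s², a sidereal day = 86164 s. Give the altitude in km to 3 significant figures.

Required period T = 86164 / 15.1 = 5706.2 s.
From T = 2π√(a³/μ): a = (μ T²/4π²)^(1/3) = (398600 × 5706.2² / 4π²)^(1/3) = 6902 km.
Altitude h = a − R = 6902 − 6378 = 524 km.

524 km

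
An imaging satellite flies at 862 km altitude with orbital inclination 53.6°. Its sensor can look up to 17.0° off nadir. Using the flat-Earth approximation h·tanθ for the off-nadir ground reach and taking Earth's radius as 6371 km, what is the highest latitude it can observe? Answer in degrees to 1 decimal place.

For a prograde orbit the ground track reaches latitude ±i = ±53.6°.
Sensor half-swath on the ground ≈ 862·tan(17.0°) = 264 km = 2.37° of latitude.
Maximum observable latitude ≈ 53.6 + 2.37 = 56.0°.

56.0°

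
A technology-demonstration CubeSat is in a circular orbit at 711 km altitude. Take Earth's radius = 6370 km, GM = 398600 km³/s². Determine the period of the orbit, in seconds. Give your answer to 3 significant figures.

5930 seconds

Semi-major axis a = 6370 + 711 = 7081 km. Period T = 2π√(a³/μ) = 2π√(7081³/398600) = 5930.0 s = 98.83 min.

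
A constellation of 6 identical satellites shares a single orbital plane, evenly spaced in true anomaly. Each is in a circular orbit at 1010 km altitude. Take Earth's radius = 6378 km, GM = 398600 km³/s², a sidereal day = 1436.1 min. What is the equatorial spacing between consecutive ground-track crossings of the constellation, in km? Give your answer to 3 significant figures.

490 km

Semi-major axis a = 6378 + 1010 = 7388 km. Period T = 2π√(a³/μ) = 2π√(7388³/398600) = 6319.8 s = 105.33 min.
Single-satellite node shift = (6319.8/86166) × 360° = 26.40°.
With 6 satellites evenly phased, successive equator crossings are 26.40/6 = 4.401° apart.
That is 4.401 × 111.3 = 490 km at the equator.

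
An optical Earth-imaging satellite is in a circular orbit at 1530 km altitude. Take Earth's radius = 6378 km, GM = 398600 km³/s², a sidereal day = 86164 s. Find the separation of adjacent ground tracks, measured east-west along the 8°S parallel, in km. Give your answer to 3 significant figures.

Semi-major axis a = 6378 + 1530 = 7908 km. Period T = 2π√(a³/μ) = 2π√(7908³/398600) = 6998.6 s = 116.64 min.
Node shift per orbit = (6998.6/86164) × 360° = 29.24°.
Equatorial spacing = 29.24 × 111.3 km/° = 3255 km.
At 8° latitude, spacing = 3255 × cos(8°) = 3223 km.

3220 km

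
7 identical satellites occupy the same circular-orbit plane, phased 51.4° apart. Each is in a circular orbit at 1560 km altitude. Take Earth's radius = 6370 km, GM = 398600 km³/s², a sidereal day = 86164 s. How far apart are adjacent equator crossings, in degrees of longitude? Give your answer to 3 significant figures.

Semi-major axis a = 6370 + 1560 = 7930 km. Period T = 2π√(a³/μ) = 2π√(7930³/398600) = 7027.8 s = 117.13 min.
Single-satellite node shift = (7027.8/86164) × 360° = 29.36°.
With 7 satellites evenly phased, successive equator crossings are 29.36/7 = 4.195° apart.

4.19°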